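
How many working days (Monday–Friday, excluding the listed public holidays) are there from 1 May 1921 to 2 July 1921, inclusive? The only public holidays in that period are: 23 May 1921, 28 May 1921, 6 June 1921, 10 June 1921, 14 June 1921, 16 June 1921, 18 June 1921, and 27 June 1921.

39 working days

1 May 1921 is a Sunday.
From 1 May 1921 to 2 July 1921 is 63 days inclusive.
63 = 7 × 9, so the span is exactly 9 full weeks.
Each full week contributes 5 weekdays (Mon–Fri): 9 × 5 = 45.
Holidays: 23 May 1921 (Mon); 28 May 1921 (Sat); 6 June 1921 (Mon); 10 June 1921 (Fri); 14 June 1921 (Tue); 16 June 1921 (Thu); 18 June 1921 (Sat); 27 June 1921 (Mon).
6 of the 8 holidays fall on weekdays; the rest are weekends and were already excluded.
Business days: 45 − 6 = 39.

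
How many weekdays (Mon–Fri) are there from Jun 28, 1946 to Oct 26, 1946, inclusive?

86

Jun 28, 1946 is a Friday.
From Jun 28, 1946 to Oct 26, 1946 is 121 days inclusive.
121 = 7 × 17 + 2, so there are 17 full weeks plus 2 extra days.
Each full week contributes 5 weekdays (Mon–Fri): 17 × 5 = 85.
The 2 extra days are Fri, Sat — 1 of them qualifies.
Total: 85 + 1 = 86.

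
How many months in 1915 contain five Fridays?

5

A month has five Fridays exactly when Friday falls within its first (length − 28) days.
Jan: 31 days, starts Fri → 5 of Fri, Sat, Sun ✓
Feb: 28 days, starts Mon → 5 of (none)
Mar: 31 days, starts Mon → 5 of Mon, Tue, Wed
Apr: 30 days, starts Thu → 5 of Thu, Fri ✓
May: 31 days, starts Sat → 5 of Sat, Sun, Mon
Jun: 30 days, starts Tue → 5 of Tue, Wed
Jul: 31 days, starts Thu → 5 of Thu, Fri, Sat ✓
Aug: 31 days, starts Sun → 5 of Sun, Mon, Tue
Sep: 30 days, starts Wed → 5 of Wed, Thu
Oct: 31 days, starts Fri → 5 of Fri, Sat, Sun ✓
Nov: 30 days, starts Mon → 5 of Mon, Tue
Dec: 31 days, starts Wed → 5 of Wed, Thu, Fri ✓
Months with five Fridays: Jan, Apr, Jul, Oct, Dec.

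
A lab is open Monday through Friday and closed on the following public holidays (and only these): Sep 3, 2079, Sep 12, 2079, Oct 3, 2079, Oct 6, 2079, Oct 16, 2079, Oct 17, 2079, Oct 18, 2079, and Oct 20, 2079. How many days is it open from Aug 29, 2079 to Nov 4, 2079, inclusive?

42

Aug 29, 2079 is a Tuesday.
That's 68 days from start to end, counting both.
68 = 7 × 9 + 5, so there are 9 full weeks plus 5 extra days.
Each full week contributes 5 weekdays (Mon–Fri): 9 × 5 = 45.
The 5 extra days are Tue, Wed, Thu, Fri, Sat — 4 of them qualify.
Total: 45 + 4 = 49.
Holidays: Sep 3, 2079 (Sun); Sep 12, 2079 (Tue); Oct 3, 2079 (Tue); Oct 6, 2079 (Fri); Oct 16, 2079 (Mon); Oct 17, 2079 (Tue); Oct 18, 2079 (Wed); Oct 20, 2079 (Fri).
7 of the 8 holidays fall on weekdays; the rest are weekends and were already excluded.
Business days: 49 − 7 = 42.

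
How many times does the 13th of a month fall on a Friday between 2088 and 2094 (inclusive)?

12

Friday-the-13ths by year:
2088: Feb, Aug
2089: May
2090: Jan, Oct
2091: Apr, Jul
2092: Jun
2093: Feb, Mar, Nov
2094: Aug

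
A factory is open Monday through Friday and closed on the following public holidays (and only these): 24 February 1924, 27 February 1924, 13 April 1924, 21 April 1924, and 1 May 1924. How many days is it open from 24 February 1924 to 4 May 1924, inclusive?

24 February 1924 is a Sunday.
The range spans 71 days (inclusive of both endpoints).
71 = 7 × 10 + 1, so there are 10 full weeks plus 1 extra day.
Each full week contributes 5 weekdays (Mon–Fri): 10 × 5 = 50.
The 1 extra day is Sun — none qualify.
Total: 50 + 0 = 50.
Holidays: 24 February 1924 (Sun); 27 February 1924 (Wed); 13 April 1924 (Sun); 21 April 1924 (Mon); 1 May 1924 (Thu).
3 of the 5 holidays fall on weekdays; the rest are weekends and were already excluded.
Business days: 50 − 3 = 47.

47 business days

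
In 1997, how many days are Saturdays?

Jan 1, 1997 is a Wednesday.
The range spans 365 days (inclusive of both endpoints).
365 = 7 × 52 + 1, so there are 52 full weeks plus 1 extra day.
Each full week contributes one Saturday: 52 so far.
The 1 extra day is Wed — none qualify.
Total: 52 + 0 = 52.

52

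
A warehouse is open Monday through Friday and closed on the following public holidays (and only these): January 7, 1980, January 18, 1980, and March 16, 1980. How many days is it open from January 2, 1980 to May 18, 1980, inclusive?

96

January 2, 1980 is a Wednesday.
That's 138 days from start to end, counting both.
138 = 7 × 19 + 5, so there are 19 full weeks plus 5 extra days.
Each full week contributes 5 weekdays (Mon–Fri): 19 × 5 = 95.
The 5 extra days are Wed, Thu, Fri, Sat, Sun — 3 of them qualify.
Total: 95 + 3 = 98.
Holidays: January 7, 1980 (Mon); January 18, 1980 (Fri); March 16, 1980 (Sun).
2 of the 3 holidays fall on weekdays; the rest are weekends and were already excluded.
Business days: 98 − 2 = 96.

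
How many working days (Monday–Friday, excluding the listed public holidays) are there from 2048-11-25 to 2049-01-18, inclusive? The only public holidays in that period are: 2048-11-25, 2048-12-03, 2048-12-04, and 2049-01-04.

35 working days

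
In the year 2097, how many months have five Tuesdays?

A month has five Tuesdays exactly when Tuesday falls within its first (length − 28) days.
Jan: 31 days, starts Tue → 5 of Tue, Wed, Thu ✓
Feb: 28 days, starts Fri → 5 of (none)
Mar: 31 days, starts Fri → 5 of Fri, Sat, Sun
Apr: 30 days, starts Mon → 5 of Mon, Tue ✓
May: 31 days, starts Wed → 5 of Wed, Thu, Fri
Jun: 30 days, starts Sat → 5 of Sat, Sun
Jul: 31 days, starts Mon → 5 of Mon, Tue, Wed ✓
Aug: 31 days, starts Thu → 5 of Thu, Fri, Sat
Sep: 30 days, starts Sun → 5 of Sun, Mon
Oct: 31 days, starts Tue → 5 of Tue, Wed, Thu ✓
Nov: 30 days, starts Fri → 5 of Fri, Sat
Dec: 31 days, starts Sun → 5 of Sun, Mon, Tue ✓
Months with five Tuesdays: Jan, Apr, Jul, Oct, Dec.

5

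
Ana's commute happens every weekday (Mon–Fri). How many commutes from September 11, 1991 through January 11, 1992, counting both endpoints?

September 11, 1991 is a Wednesday.
That's 123 days from start to end, counting both.
123 = 7 × 17 + 4, so there are 17 full weeks plus 4 extra days.
Each full week contributes 5 weekdays (Mon–Fri): 17 × 5 = 85.
The 4 extra days are Wednesday, Thursday, Friday, Saturday — 3 of them qualify.
Total: 85 + 3 = 88.

88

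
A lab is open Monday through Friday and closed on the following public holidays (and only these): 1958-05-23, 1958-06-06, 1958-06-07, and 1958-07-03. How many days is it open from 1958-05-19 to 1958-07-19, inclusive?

42

1958-05-19 is a Monday.
From 1958-05-19 to 1958-07-19 is 62 days inclusive.
62 = 7 × 8 + 6, so there are 8 full weeks plus 6 extra days.
Each full week contributes 5 weekdays (Mon–Fri): 8 × 5 = 40.
The 6 extra days are Mon, Tue, Wed, Thu, Fri, Sat — 5 of them qualify.
Total: 40 + 5 = 45.
Holidays: 1958-05-23 (Fri); 1958-06-06 (Fri); 1958-06-07 (Sat); 1958-07-03 (Thu).
3 of the 4 holidays fall on weekdays; the rest are weekends and were already excluded.
Business days: 45 − 3 = 42.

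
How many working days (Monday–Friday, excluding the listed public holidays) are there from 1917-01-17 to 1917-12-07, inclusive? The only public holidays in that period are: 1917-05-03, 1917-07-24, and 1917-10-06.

1917-01-17 is a Wednesday.
That's 325 days from start to end, counting both.
325 = 7 × 46 + 3, so there are 46 full weeks plus 3 extra days.
Each full week contributes 5 weekdays (Mon–Fri): 46 × 5 = 230.
The 3 extra days are Wed, Thu, Fri — 3 of them qualify.
Total: 230 + 3 = 233.
Holidays: 1917-05-03 (Thu); 1917-07-24 (Tue); 1917-10-06 (Sat).
2 of the 3 holidays fall on weekdays; the rest are weekends and were already excluded.
Business days: 233 − 2 = 231.

231 working days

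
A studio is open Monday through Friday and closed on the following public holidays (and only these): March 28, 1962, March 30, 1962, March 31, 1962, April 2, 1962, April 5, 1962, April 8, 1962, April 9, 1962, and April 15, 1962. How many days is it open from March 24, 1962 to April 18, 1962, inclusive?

March 24, 1962 is a Saturday.
That's 26 days from start to end, counting both.
26 = 7 × 3 + 5, so there are 3 full weeks plus 5 extra days.
Each full week contributes 5 weekdays (Mon–Fri): 3 × 5 = 15.
The 5 extra days are Sat, Sun, Mon, Tue, Wed — 3 of them qualify.
Total: 15 + 3 = 18.
Holidays: March 28, 1962 (Wed); March 30, 1962 (Fri); March 31, 1962 (Sat); April 2, 1962 (Mon); April 5, 1962 (Thu); April 8, 1962 (Sun); April 9, 1962 (Mon); April 15, 1962 (Sun).
5 of the 8 holidays fall on weekdays; the rest are weekends and were already excluded.
Business days: 18 − 5 = 13.

13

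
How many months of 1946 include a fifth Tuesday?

A month has five Tuesdays exactly when Tuesday falls within its first (length − 28) days.
Jan: 31 days, starts Tue → 5 of Tue, Wed, Thu ✓
Feb: 28 days, starts Fri → 5 of (none)
Mar: 31 days, starts Fri → 5 of Fri, Sat, Sun
Apr: 30 days, starts Mon → 5 of Mon, Tue ✓
May: 31 days, starts Wed → 5 of Wed, Thu, Fri
Jun: 30 days, starts Sat → 5 of Sat, Sun
Jul: 31 days, starts Mon → 5 of Mon, Tue, Wed ✓
Aug: 31 days, starts Thu → 5 of Thu, Fri, Sat
Sep: 30 days, starts Sun → 5 of Sun, Mon
Oct: 31 days, starts Tue → 5 of Tue, Wed, Thu ✓
Nov: 30 days, starts Fri → 5 of Fri, Sat
Dec: 31 days, starts Sun → 5 of Sun, Mon, Tue ✓
Months with five Tuesdays: Jan, Apr, Jul, Oct, Dec.

5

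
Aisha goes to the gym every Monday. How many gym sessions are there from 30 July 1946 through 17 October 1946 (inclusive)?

11 Mondays

30 July 1946 is a Tuesday.
That's 80 days from start to end, counting both.
80 = 7 × 11 + 3, so there are 11 full weeks plus 3 extra days.
Each full week contributes one Monday: 11 so far.
The 3 extra days are Tue, Wed, Thu — none qualify.
Total: 11 + 0 = 11.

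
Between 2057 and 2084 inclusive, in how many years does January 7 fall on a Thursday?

Day of week of January 7 in each year:
2057: Sun, 2058: Mon, 2059: Tue, 2060: Wed, 2061: Fri, 2062: Sat, 2063: Sun, 2064: Mon, 2065: Wed, 2066: Thu ✓, 2067: Fri, 2068: Sat, 2069: Mon, 2070: Tue, 2071: Wed, 2072: Thu ✓, 2073: Sat, 2074: Sun, 2075: Mon, 2076: Tue, 2077: Thu ✓, 2078: Fri, 2079: Sat, 2080: Sun, 2081: Tue, 2082: Wed, 2083: Thu ✓, 2084: Fri
Thursdays: 2066, 2072, 2077, 2083.

4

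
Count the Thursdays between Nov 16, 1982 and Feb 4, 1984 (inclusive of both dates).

64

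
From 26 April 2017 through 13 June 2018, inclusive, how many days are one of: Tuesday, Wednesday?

26 April 2017 is a Wednesday.
That's 414 days from start to end, counting both.
414 = 7 × 59 + 1, so there are 59 full weeks plus 1 extra day.
Each full week contributes 2 days from the set (Tue, Wed): 59 × 2 = 118.
The 1 extra day is Wednesday — 1 of them qualifies.
Total: 118 + 1 = 119.

119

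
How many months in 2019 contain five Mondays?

A month has five Mondays exactly when Monday falls within its first (length − 28) days.
Jan: 31 days, starts Tue → 5 of Tue, Wed, Thu
Feb: 28 days, starts Fri → 5 of (none)
Mar: 31 days, starts Fri → 5 of Fri, Sat, Sun
Apr: 30 days, starts Mon → 5 of Mon, Tue ✓
May: 31 days, starts Wed → 5 of Wed, Thu, Fri
Jun: 30 days, starts Sat → 5 of Sat, Sun
Jul: 31 days, starts Mon → 5 of Mon, Tue, Wed ✓
Aug: 31 days, starts Thu → 5 of Thu, Fri, Sat
Sep: 30 days, starts Sun → 5 of Sun, Mon ✓
Oct: 31 days, starts Tue → 5 of Tue, Wed, Thu
Nov: 30 days, starts Fri → 5 of Fri, Sat
Dec: 31 days, starts Sun → 5 of Sun, Mon, Tue ✓
Months with five Mondays: Apr, Jul, Sep, Dec.

4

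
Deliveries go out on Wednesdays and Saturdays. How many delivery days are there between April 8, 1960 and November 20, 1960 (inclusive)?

April 8, 1960 is a Friday.
The range spans 227 days (inclusive of both endpoints).
227 = 7 × 32 + 3, so there are 32 full weeks plus 3 extra days.
Each full week contributes 2 days from the set (Wed, Sat): 32 × 2 = 64.
The 3 extra days are Friday, Saturday, Sunday — 1 of them qualifies.
Total: 64 + 1 = 65.

65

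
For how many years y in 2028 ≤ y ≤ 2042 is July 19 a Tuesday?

2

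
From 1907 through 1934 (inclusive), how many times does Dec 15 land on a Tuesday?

Day of week of December 15 in each year:
1907: Sun, 1908: Tue ✓, 1909: Wed, 1910: Thu, 1911: Fri, 1912: Sun, 1913: Mon, 1914: Tue ✓, 1915: Wed, 1916: Fri, 1917: Sat, 1918: Sun, 1919: Mon, 1920: Wed, 1921: Thu, 1922: Fri, 1923: Sat, 1924: Mon, 1925: Tue ✓, 1926: Wed, 1927: Thu, 1928: Sat, 1929: Sun, 1930: Mon, 1931: Tue ✓, 1932: Thu, 1933: Fri, 1934: Sat
Tuesdays: 1908, 1914, 1925, 1931.

4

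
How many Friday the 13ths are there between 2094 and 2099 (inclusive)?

11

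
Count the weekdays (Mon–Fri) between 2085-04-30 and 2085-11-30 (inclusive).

2085-04-30 is a Monday.
From 2085-04-30 to 2085-11-30 is 215 days inclusive.
215 = 7 × 30 + 5, so there are 30 full weeks plus 5 extra days.
Each full week contributes 5 weekdays (Mon–Fri): 30 × 5 = 150.
The 5 extra days are Mon, Tue, Wed, Thu, Fri — 5 of them qualify.
Total: 150 + 5 = 155.

155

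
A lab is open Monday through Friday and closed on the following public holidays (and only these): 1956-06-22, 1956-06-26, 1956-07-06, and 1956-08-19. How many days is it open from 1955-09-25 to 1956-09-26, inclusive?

260

1955-09-25 is a Sunday.
That's 368 days from start to end, counting both.
368 = 7 × 52 + 4, so there are 52 full weeks plus 4 extra days.
Each full week contributes 5 weekdays (Mon–Fri): 52 × 5 = 260.
The 4 extra days are Sunday, Monday, Tuesday, Wednesday — 3 of them qualify.
Total: 260 + 3 = 263.
Holidays: 1956-06-22 (Fri); 1956-06-26 (Tue); 1956-07-06 (Fri); 1956-08-19 (Sun).
3 of the 4 holidays fall on weekdays; the rest are weekends and were already excluded.
Business days: 263 − 3 = 260.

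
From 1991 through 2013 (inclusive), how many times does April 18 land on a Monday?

3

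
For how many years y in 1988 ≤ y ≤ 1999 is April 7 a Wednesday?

2

Day of week of April 7 in each year:
1988: Thu, 1989: Fri, 1990: Sat, 1991: Sun, 1992: Tue, 1993: Wed ✓, 1994: Thu, 1995: Fri, 1996: Sun, 1997: Mon, 1998: Tue, 1999: Wed ✓
Wednesdays: 1993, 1999.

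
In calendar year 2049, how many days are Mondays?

1 January 2049 is a Friday.
That's 365 days from start to end, counting both.
365 = 7 × 52 + 1, so there are 52 full weeks plus 1 extra day.
Each full week contributes one Monday: 52 so far.
The 1 extra day is Fri — none qualify.
Total: 52 + 0 = 52.

52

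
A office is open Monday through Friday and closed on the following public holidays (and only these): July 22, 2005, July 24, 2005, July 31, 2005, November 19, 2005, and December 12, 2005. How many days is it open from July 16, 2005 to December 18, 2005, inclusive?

108 business days

July 16, 2005 is a Saturday.
That's 156 days from start to end, counting both.
156 = 7 × 22 + 2, so there are 22 full weeks plus 2 extra days.
Each full week contributes 5 weekdays (Mon–Fri): 22 × 5 = 110.
The 2 extra days are Sat, Sun — none qualify.
Total: 110 + 0 = 110.
Holidays: July 22, 2005 (Fri); July 24, 2005 (Sun); July 31, 2005 (Sun); November 19, 2005 (Sat); December 12, 2005 (Mon).
2 of the 5 holidays fall on weekdays; the rest are weekends and were already excluded.
Business days: 110 − 2 = 108.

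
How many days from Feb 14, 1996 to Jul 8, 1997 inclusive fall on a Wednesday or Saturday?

146

Feb 14, 1996 is a Wednesday.
The range spans 511 days (inclusive of both endpoints).
511 = 7 × 73, so the span is exactly 73 full weeks.
Each full week contributes 2 days from the set (Wed, Sat): 73 × 2 = 146.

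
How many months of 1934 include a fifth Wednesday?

4

A month has five Wednesdays exactly when Wednesday falls within its first (length − 28) days.
Jan: 31 days, starts Mon → 5 of Mon, Tue, Wed ✓
Feb: 28 days, starts Thu → 5 of (none)
Mar: 31 days, starts Thu → 5 of Thu, Fri, Sat
Apr: 30 days, starts Sun → 5 of Sun, Mon
May: 31 days, starts Tue → 5 of Tue, Wed, Thu ✓
Jun: 30 days, starts Fri → 5 of Fri, Sat
Jul: 31 days, starts Sun → 5 of Sun, Mon, Tue
Aug: 31 days, starts Wed → 5 of Wed, Thu, Fri ✓
Sep: 30 days, starts Sat → 5 of Sat, Sun
Oct: 31 days, starts Mon → 5 of Mon, Tue, Wed ✓
Nov: 30 days, starts Thu → 5 of Thu, Fri
Dec: 31 days, starts Sat → 5 of Sat, Sun, Mon
Months with five Wednesdays: Jan, May, Aug, Oct.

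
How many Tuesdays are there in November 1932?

5

1 November 1932 is a Tuesday.
That's 30 days from start to end, counting both.
30 = 7 × 4 + 2, so there are 4 full weeks plus 2 extra days.
Each full week contributes one Tuesday: 4 so far.
The 2 extra days are Tue, Wed — 1 of them qualifies.
Total: 4 + 1 = 5.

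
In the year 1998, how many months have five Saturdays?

4

A month has five Saturdays exactly when Saturday falls within its first (length − 28) days.
Jan: 31 days, starts Thu → 5 of Thu, Fri, Sat ✓
Feb: 28 days, starts Sun → 5 of (none)
Mar: 31 days, starts Sun → 5 of Sun, Mon, Tue
Apr: 30 days, starts Wed → 5 of Wed, Thu
May: 31 days, starts Fri → 5 of Fri, Sat, Sun ✓
Jun: 30 days, starts Mon → 5 of Mon, Tue
Jul: 31 days, starts Wed → 5 of Wed, Thu, Fri
Aug: 31 days, starts Sat → 5 of Sat, Sun, Mon ✓
Sep: 30 days, starts Tue → 5 of Tue, Wed
Oct: 31 days, starts Thu → 5 of Thu, Fri, Sat ✓
Nov: 30 days, starts Sun → 5 of Sun, Mon
Dec: 31 days, starts Tue → 5 of Tue, Wed, Thu
Months with five Saturdays: Jan, May, Aug, Oct.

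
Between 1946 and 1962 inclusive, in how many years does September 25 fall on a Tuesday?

Day of week of September 25 in each year:
1946: Wed, 1947: Thu, 1948: Sat, 1949: Sun, 1950: Mon, 1951: Tue ✓, 1952: Thu, 1953: Fri, 1954: Sat, 1955: Sun, 1956: Tue ✓, 1957: Wed, 1958: Thu, 1959: Fri, 1960: Sun, 1961: Mon, 1962: Tue ✓
Tuesdays: 1951, 1956, 1962.

3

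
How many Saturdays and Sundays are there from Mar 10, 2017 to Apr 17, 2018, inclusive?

116

Mar 10, 2017 is a Friday.
From Mar 10, 2017 to Apr 17, 2018 is 404 days inclusive.
404 = 7 × 57 + 5, so there are 57 full weeks plus 5 extra days.
Each full week contributes 2 weekend days (Sat, Sun): 57 × 2 = 114.
The 5 extra days are Friday, Saturday, Sunday, Monday, Tuesday — 2 of them qualify.
Total: 114 + 2 = 116.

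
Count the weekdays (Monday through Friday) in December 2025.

23 weekdays

December 1, 2025 is a Monday.
The range spans 31 days (inclusive of both endpoints).
31 = 7 × 4 + 3, so there are 4 full weeks plus 3 extra days.
Each full week contributes 5 weekdays (Mon–Fri): 4 × 5 = 20.
The 3 extra days are Monday, Tuesday, Wednesday — 3 of them qualify.
Total: 20 + 3 = 23.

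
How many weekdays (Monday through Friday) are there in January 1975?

23

January 1, 1975 is a Wednesday.
That's 31 days from start to end, counting both.
31 = 7 × 4 + 3, so there are 4 full weeks plus 3 extra days.
Each full week contributes 5 weekdays (Mon–Fri): 4 × 5 = 20.
The 3 extra days are Wednesday, Thursday, Friday — 3 of them qualify.
Total: 20 + 3 = 23.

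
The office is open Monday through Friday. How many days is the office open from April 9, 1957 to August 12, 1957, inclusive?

April 9, 1957 is a Tuesday.
That's 126 days from start to end, counting both.
126 = 7 × 18, so the span is exactly 18 full weeks.
Each full week contributes 5 weekdays (Mon–Fri): 18 × 5 = 90.

90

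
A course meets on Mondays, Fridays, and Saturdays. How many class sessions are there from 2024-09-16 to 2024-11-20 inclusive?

2024-09-16 is a Monday.
From 2024-09-16 to 2024-11-20 is 66 days inclusive.
66 = 7 × 9 + 3, so there are 9 full weeks plus 3 extra days.
Each full week contributes 3 days from the set (Mon, Fri, Sat): 9 × 3 = 27.
The 3 extra days are Mon, Tue, Wed — 1 of them qualifies.
Total: 27 + 1 = 28.

28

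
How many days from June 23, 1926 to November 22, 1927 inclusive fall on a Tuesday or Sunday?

148

June 23, 1926 is a Wednesday.
That's 518 days from start to end, counting both.
518 = 7 × 74, so the span is exactly 74 full weeks.
Each full week contributes 2 days from the set (Tue, Sun): 74 × 2 = 148.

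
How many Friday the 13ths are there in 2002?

The 13th falls on a Friday when the month's 13th has weekday Fri.
Jan 13 is Sun; Feb 13 is Wed; Mar 13 is Wed; Apr 13 is Sat; May 13 is Mon; Jun 13 is Thu; Jul 13 is Sat; Aug 13 is Tue; Sep 13 is Fri ✓; Oct 13 is Sun; Nov 13 is Wed; Dec 13 is Fri ✓.
Friday the 13ths: Sep, Dec.

2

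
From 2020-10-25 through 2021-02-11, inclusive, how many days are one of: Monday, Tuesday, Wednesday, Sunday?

64

2020-10-25 is a Sunday.
That's 110 days from start to end, counting both.
110 = 7 × 15 + 5, so there are 15 full weeks plus 5 extra days.
Each full week contributes 4 days from the set (Mon, Tue, Wed, Sun): 15 × 4 = 60.
The 5 extra days are Sun, Mon, Tue, Wed, Thu — 4 of them qualify.
Total: 60 + 4 = 64.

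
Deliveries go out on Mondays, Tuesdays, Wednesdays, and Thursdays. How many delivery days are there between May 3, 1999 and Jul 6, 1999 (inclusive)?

May 3, 1999 is a Monday.
That's 65 days from start to end, counting both.
65 = 7 × 9 + 2, so there are 9 full weeks plus 2 extra days.
Each full week contributes 4 days from the set (Mon, Tue, Wed, Thu): 9 × 4 = 36.
The 2 extra days are Monday, Tuesday — 2 of them qualify.
Total: 36 + 2 = 38.

38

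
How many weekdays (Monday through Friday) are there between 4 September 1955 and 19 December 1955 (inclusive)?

4 September 1955 is a Sunday.
That's 107 days from start to end, counting both.
107 = 7 × 15 + 2, so there are 15 full weeks plus 2 extra days.
Each full week contributes 5 weekdays (Mon–Fri): 15 × 5 = 75.
The 2 extra days are Sun, Mon — 1 of them qualifies.
Total: 75 + 1 = 76.

76 weekdays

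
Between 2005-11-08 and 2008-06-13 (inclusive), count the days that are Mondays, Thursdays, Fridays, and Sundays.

542

2005-11-08 is a Tuesday.
From 2005-11-08 to 2008-06-13 is 949 days inclusive.
949 = 7 × 135 + 4, so there are 135 full weeks plus 4 extra days.
Each full week contributes 4 days from the set (Mon, Thu, Fri, Sun): 135 × 4 = 540.
The 4 extra days are Tue, Wed, Thu, Fri — 2 of them qualify.
Total: 540 + 2 = 542.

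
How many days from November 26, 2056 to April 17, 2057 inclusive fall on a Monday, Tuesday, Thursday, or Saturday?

82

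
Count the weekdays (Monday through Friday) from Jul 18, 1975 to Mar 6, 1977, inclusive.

426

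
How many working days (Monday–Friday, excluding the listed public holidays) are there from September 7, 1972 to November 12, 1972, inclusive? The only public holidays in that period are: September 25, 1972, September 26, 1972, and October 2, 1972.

September 7, 1972 is a Thursday.
From September 7, 1972 to November 12, 1972 is 67 days inclusive.
67 = 7 × 9 + 4, so there are 9 full weeks plus 4 extra days.
Each full week contributes 5 weekdays (Mon–Fri): 9 × 5 = 45.
The 4 extra days are Thursday, Friday, Saturday, Sunday — 2 of them qualify.
Total: 45 + 2 = 47.
Holidays: September 25, 1972 (Mon); September 26, 1972 (Tue); October 2, 1972 (Mon).
All 3 holidays fall on weekdays, so subtract 3.
Business days: 47 − 3 = 44.

44 working days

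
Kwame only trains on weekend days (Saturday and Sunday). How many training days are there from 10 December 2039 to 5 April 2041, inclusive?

138

10 December 2039 is a Saturday.
That's 483 days from start to end, counting both.
483 = 7 × 69, so the span is exactly 69 full weeks.
Each full week contributes 2 weekend days (Sat, Sun): 69 × 2 = 138.
Total: 138.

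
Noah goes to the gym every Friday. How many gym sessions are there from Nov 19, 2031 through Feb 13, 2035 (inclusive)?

169

Nov 19, 2031 is a Wednesday.
The range spans 1183 days (inclusive of both endpoints).
1183 = 7 × 169, so the span is exactly 169 full weeks.
Each full week contributes one Friday: 169 so far.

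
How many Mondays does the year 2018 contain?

Jan 1, 2018 is a Monday.
The range spans 365 days (inclusive of both endpoints).
365 = 7 × 52 + 1, so there are 52 full weeks plus 1 extra day.
Each full week contributes one Monday: 52 so far.
The 1 extra day is Mon — 1 of them qualifies.
Total: 52 + 1 = 53.

53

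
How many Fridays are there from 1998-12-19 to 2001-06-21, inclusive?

130

1998-12-19 is a Saturday.
From 1998-12-19 to 2001-06-21 is 916 days inclusive.
916 = 7 × 130 + 6, so there are 130 full weeks plus 6 extra days.
Each full week contributes one Friday: 130 so far.
The 6 extra days are Saturday, Sunday, Monday, Tuesday, Wednesday, Thursday — none qualify.
Total: 130 + 0 = 130.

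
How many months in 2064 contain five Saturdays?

4

A month has five Saturdays exactly when Saturday falls within its first (length − 28) days.
Jan: 31 days, starts Tue → 5 of Tue, Wed, Thu
Feb: 29 days, starts Fri → 5 of Fri
Mar: 31 days, starts Sat → 5 of Sat, Sun, Mon ✓
Apr: 30 days, starts Tue → 5 of Tue, Wed
May: 31 days, starts Thu → 5 of Thu, Fri, Sat ✓
Jun: 30 days, starts Sun → 5 of Sun, Mon
Jul: 31 days, starts Tue → 5 of Tue, Wed, Thu
Aug: 31 days, starts Fri → 5 of Fri, Sat, Sun ✓
Sep: 30 days, starts Mon → 5 of Mon, Tue
Oct: 31 days, starts Wed → 5 of Wed, Thu, Fri
Nov: 30 days, starts Sat → 5 of Sat, Sun ✓
Dec: 31 days, starts Mon → 5 of Mon, Tue, Wed
Months with five Saturdays: Mar, May, Aug, Nov.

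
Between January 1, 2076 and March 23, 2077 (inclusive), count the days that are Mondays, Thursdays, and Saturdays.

192

January 1, 2076 is a Wednesday.
From January 1, 2076 to March 23, 2077 is 448 days inclusive.
448 = 7 × 64, so the span is exactly 64 full weeks.
Each full week contributes 3 days from the set (Mon, Thu, Sat): 64 × 3 = 192.
Total: 192.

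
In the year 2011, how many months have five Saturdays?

A month has five Saturdays exactly when Saturday falls within its first (length − 28) days.
Jan: 31 days, starts Sat → 5 of Sat, Sun, Mon ✓
Feb: 28 days, starts Tue → 5 of (none)
Mar: 31 days, starts Tue → 5 of Tue, Wed, Thu
Apr: 30 days, starts Fri → 5 of Fri, Sat ✓
May: 31 days, starts Sun → 5 of Sun, Mon, Tue
Jun: 30 days, starts Wed → 5 of Wed, Thu
Jul: 31 days, starts Fri → 5 of Fri, Sat, Sun ✓
Aug: 31 days, starts Mon → 5 of Mon, Tue, Wed
Sep: 30 days, starts Thu → 5 of Thu, Fri
Oct: 31 days, starts Sat → 5 of Sat, Sun, Mon ✓
Nov: 30 days, starts Tue → 5 of Tue, Wed
Dec: 31 days, starts Thu → 5 of Thu, Fri, Sat ✓
Months with five Saturdays: Jan, Apr, Jul, Oct, Dec.

5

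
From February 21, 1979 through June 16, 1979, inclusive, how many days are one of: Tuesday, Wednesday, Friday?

February 21, 1979 is a Wednesday.
The range spans 116 days (inclusive of both endpoints).
116 = 7 × 16 + 4, so there are 16 full weeks plus 4 extra days.
Each full week contributes 3 days from the set (Tue, Wed, Fri): 16 × 3 = 48.
The 4 extra days are Wed, Thu, Fri, Sat — 2 of them qualify.
Total: 48 + 2 = 50.

50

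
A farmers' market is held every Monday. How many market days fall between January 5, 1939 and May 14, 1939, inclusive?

18 Mondays

January 5, 1939 is a Thursday.
The range spans 130 days (inclusive of both endpoints).
130 = 7 × 18 + 4, so there are 18 full weeks plus 4 extra days.
Each full week contributes one Monday: 18 so far.
The 4 extra days are Thursday, Friday, Saturday, Sunday — none qualify.
Total: 18 + 0 = 18.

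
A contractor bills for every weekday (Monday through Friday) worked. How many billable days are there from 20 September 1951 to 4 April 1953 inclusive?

402 weekdays

20 September 1951 is a Thursday.
The range spans 563 days (inclusive of both endpoints).
563 = 7 × 80 + 3, so there are 80 full weeks plus 3 extra days.
Each full week contributes 5 weekdays (Mon–Fri): 80 × 5 = 400.
The 3 extra days are Thu, Fri, Sat — 2 of them qualify.
Total: 400 + 2 = 402.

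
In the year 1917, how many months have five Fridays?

A month has five Fridays exactly when Friday falls within its first (length − 28) days.
Jan: 31 days, starts Mon → 5 of Mon, Tue, Wed
Feb: 28 days, starts Thu → 5 of (none)
Mar: 31 days, starts Thu → 5 of Thu, Fri, Sat ✓
Apr: 30 days, starts Sun → 5 of Sun, Mon
May: 31 days, starts Tue → 5 of Tue, Wed, Thu
Jun: 30 days, starts Fri → 5 of Fri, Sat ✓
Jul: 31 days, starts Sun → 5 of Sun, Mon, Tue
Aug: 31 days, starts Wed → 5 of Wed, Thu, Fri ✓
Sep: 30 days, starts Sat → 5 of Sat, Sun
Oct: 31 days, starts Mon → 5 of Mon, Tue, Wed
Nov: 30 days, starts Thu → 5 of Thu, Fri ✓
Dec: 31 days, starts Sat → 5 of Sat, Sun, Mon
Months with five Fridays: Mar, Jun, Aug, Nov.

4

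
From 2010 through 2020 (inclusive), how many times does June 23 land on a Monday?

1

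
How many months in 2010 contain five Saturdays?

4

A month has five Saturdays exactly when Saturday falls within its first (length − 28) days.
Jan: 31 days, starts Fri → 5 of Fri, Sat, Sun ✓
Feb: 28 days, starts Mon → 5 of (none)
Mar: 31 days, starts Mon → 5 of Mon, Tue, Wed
Apr: 30 days, starts Thu → 5 of Thu, Fri
May: 31 days, starts Sat → 5 of Sat, Sun, Mon ✓
Jun: 30 days, starts Tue → 5 of Tue, Wed
Jul: 31 days, starts Thu → 5 of Thu, Fri, Sat ✓
Aug: 31 days, starts Sun → 5 of Sun, Mon, Tue
Sep: 30 days, starts Wed → 5 of Wed, Thu
Oct: 31 days, starts Fri → 5 of Fri, Sat, Sun ✓
Nov: 30 days, starts Mon → 5 of Mon, Tue
Dec: 31 days, starts Wed → 5 of Wed, Thu, Fri
Months with five Saturdays: Jan, May, Jul, Oct.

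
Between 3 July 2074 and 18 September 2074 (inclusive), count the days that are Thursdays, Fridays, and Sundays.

33

3 July 2074 is a Tuesday.
From 3 July 2074 to 18 September 2074 is 78 days inclusive.
78 = 7 × 11 + 1, so there are 11 full weeks plus 1 extra day.
Each full week contributes 3 days from the set (Thu, Fri, Sun): 11 × 3 = 33.
The 1 extra day is Tue — none qualify.
Total: 33 + 0 = 33.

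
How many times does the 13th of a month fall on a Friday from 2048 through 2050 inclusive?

Friday-the-13ths by year:
2048: Mar, Nov
2049: Aug
2050: May

4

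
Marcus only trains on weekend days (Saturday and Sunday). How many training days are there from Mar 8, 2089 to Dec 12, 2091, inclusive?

288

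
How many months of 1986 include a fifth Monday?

A month has five Mondays exactly when Monday falls within its first (length − 28) days.
Jan: 31 days, starts Wed → 5 of Wed, Thu, Fri
Feb: 28 days, starts Sat → 5 of (none)
Mar: 31 days, starts Sat → 5 of Sat, Sun, Mon ✓
Apr: 30 days, starts Tue → 5 of Tue, Wed
May: 31 days, starts Thu → 5 of Thu, Fri, Sat
Jun: 30 days, starts Sun → 5 of Sun, Mon ✓
Jul: 31 days, starts Tue → 5 of Tue, Wed, Thu
Aug: 31 days, starts Fri → 5 of Fri, Sat, Sun
Sep: 30 days, starts Mon → 5 of Mon, Tue ✓
Oct: 31 days, starts Wed → 5 of Wed, Thu, Fri
Nov: 30 days, starts Sat → 5 of Sat, Sun
Dec: 31 days, starts Mon → 5 of Mon, Tue, Wed ✓
Months with five Mondays: Mar, Jun, Sep, Dec.

4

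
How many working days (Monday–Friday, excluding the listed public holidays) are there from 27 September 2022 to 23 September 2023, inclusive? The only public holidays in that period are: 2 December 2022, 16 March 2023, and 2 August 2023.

256

27 September 2022 is a Tuesday.
From 27 September 2022 to 23 September 2023 is 362 days inclusive.
362 = 7 × 51 + 5, so there are 51 full weeks plus 5 extra days.
Each full week contributes 5 weekdays (Mon–Fri): 51 × 5 = 255.
The 5 extra days are Tuesday, Wednesday, Thursday, Friday, Saturday — 4 of them qualify.
Total: 255 + 4 = 259.
Holidays: 2 December 2022 (Fri); 16 March 2023 (Thu); 2 August 2023 (Wed).
All 3 holidays fall on weekdays, so subtract 3.
Business days: 259 − 3 = 256.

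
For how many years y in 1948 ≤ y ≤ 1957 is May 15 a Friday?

1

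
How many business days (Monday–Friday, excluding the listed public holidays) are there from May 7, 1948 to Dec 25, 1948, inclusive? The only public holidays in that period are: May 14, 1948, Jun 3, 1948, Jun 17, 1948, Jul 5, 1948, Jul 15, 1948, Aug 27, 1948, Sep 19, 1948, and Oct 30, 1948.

160 business days

May 7, 1948 is a Friday.
From May 7, 1948 to Dec 25, 1948 is 233 days inclusive.
233 = 7 × 33 + 2, so there are 33 full weeks plus 2 extra days.
Each full week contributes 5 weekdays (Mon–Fri): 33 × 5 = 165.
The 2 extra days are Friday, Saturday — 1 of them qualifies.
Total: 165 + 1 = 166.
Holidays: May 14, 1948 (Fri); Jun 3, 1948 (Thu); Jun 17, 1948 (Thu); Jul 5, 1948 (Mon); Jul 15, 1948 (Thu); Aug 27, 1948 (Fri); Sep 19, 1948 (Sun); Oct 30, 1948 (Sat).
6 of the 8 holidays fall on weekdays; the rest are weekends and were already excluded.
Business days: 166 − 6 = 160.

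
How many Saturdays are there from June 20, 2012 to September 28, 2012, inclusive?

14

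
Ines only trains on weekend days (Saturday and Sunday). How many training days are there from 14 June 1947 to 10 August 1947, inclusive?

18

14 June 1947 is a Saturday.
From 14 June 1947 to 10 August 1947 is 58 days inclusive.
58 = 7 × 8 + 2, so there are 8 full weeks plus 2 extra days.
Each full week contributes 2 weekend days (Sat, Sun): 8 × 2 = 16.
The 2 extra days are Saturday, Sunday — 2 of them qualify.
Total: 16 + 2 = 18.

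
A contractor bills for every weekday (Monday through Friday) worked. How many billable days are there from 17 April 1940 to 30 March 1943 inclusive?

17 April 1940 is a Wednesday.
From 17 April 1940 to 30 March 1943 is 1078 days inclusive.
1078 = 7 × 154, so the span is exactly 154 full weeks.
Each full week contributes 5 weekdays (Mon–Fri): 154 × 5 = 770.

770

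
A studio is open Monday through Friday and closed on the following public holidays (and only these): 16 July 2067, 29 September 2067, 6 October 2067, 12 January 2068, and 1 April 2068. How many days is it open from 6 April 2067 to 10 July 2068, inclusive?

6 April 2067 is a Wednesday.
From 6 April 2067 to 10 July 2068 is 462 days inclusive.
462 = 7 × 66, so the span is exactly 66 full weeks.
Each full week contributes 5 weekdays (Mon–Fri): 66 × 5 = 330.
Holidays: 16 July 2067 (Sat); 29 September 2067 (Thu); 6 October 2067 (Thu); 12 January 2068 (Thu); 1 April 2068 (Sun).
3 of the 5 holidays fall on weekdays; the rest are weekends and were already excluded.
Business days: 330 − 3 = 327.

327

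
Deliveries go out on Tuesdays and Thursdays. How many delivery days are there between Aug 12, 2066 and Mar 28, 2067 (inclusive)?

65

Aug 12, 2066 is a Thursday.
That's 229 days from start to end, counting both.
229 = 7 × 32 + 5, so there are 32 full weeks plus 5 extra days.
Each full week contributes 2 days from the set (Tue, Thu): 32 × 2 = 64.
The 5 extra days are Thu, Fri, Sat, Sun, Mon — 1 of them qualifies.
Total: 64 + 1 = 65.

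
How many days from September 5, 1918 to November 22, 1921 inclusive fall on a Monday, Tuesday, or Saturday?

504

September 5, 1918 is a Thursday.
The range spans 1175 days (inclusive of both endpoints).
1175 = 7 × 167 + 6, so there are 167 full weeks plus 6 extra days.
Each full week contributes 3 days from the set (Mon, Tue, Sat): 167 × 3 = 501.
The 6 extra days are Thu, Fri, Sat, Sun, Mon, Tue — 3 of them qualify.
Total: 501 + 3 = 504.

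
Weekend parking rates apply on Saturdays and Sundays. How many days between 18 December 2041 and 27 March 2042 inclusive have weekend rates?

18 December 2041 is a Wednesday.
That's 100 days from start to end, counting both.
100 = 7 × 14 + 2, so there are 14 full weeks plus 2 extra days.
Each full week contributes 2 weekend days (Sat, Sun): 14 × 2 = 28.
The 2 extra days are Wed, Thu — none qualify.
Total: 28 + 0 = 28.

28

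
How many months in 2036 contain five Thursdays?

A month has five Thursdays exactly when Thursday falls within its first (length − 28) days.
Jan: 31 days, starts Tue → 5 of Tue, Wed, Thu ✓
Feb: 29 days, starts Fri → 5 of Fri
Mar: 31 days, starts Sat → 5 of Sat, Sun, Mon
Apr: 30 days, starts Tue → 5 of Tue, Wed
May: 31 days, starts Thu → 5 of Thu, Fri, Sat ✓
Jun: 30 days, starts Sun → 5 of Sun, Mon
Jul: 31 days, starts Tue → 5 of Tue, Wed, Thu ✓
Aug: 31 days, starts Fri → 5 of Fri, Sat, Sun
Sep: 30 days, starts Mon → 5 of Mon, Tue
Oct: 31 days, starts Wed → 5 of Wed, Thu, Fri ✓
Nov: 30 days, starts Sat → 5 of Sat, Sun
Dec: 31 days, starts Mon → 5 of Mon, Tue, Wed
Months with five Thursdays: Jan, May, Jul, Oct.

4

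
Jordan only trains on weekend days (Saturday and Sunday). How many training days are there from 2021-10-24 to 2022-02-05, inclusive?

2021-10-24 is a Sunday.
The range spans 105 days (inclusive of both endpoints).
105 = 7 × 15, so the span is exactly 15 full weeks.
Each full week contributes 2 weekend days (Sat, Sun): 15 × 2 = 30.
Total: 30.

30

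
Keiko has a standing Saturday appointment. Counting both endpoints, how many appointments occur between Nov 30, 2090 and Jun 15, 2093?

133 Saturdays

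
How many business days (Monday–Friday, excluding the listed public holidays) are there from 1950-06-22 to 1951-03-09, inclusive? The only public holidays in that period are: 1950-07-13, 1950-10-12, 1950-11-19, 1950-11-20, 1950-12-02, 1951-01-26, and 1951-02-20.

182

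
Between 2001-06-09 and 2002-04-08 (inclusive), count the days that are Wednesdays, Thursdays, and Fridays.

2001-06-09 is a Saturday.
From 2001-06-09 to 2002-04-08 is 304 days inclusive.
304 = 7 × 43 + 3, so there are 43 full weeks plus 3 extra days.
Each full week contributes 3 days from the set (Wed, Thu, Fri): 43 × 3 = 129.
The 3 extra days are Saturday, Sunday, Monday — none qualify.
Total: 129 + 0 = 129.

129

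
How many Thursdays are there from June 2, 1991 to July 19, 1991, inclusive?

7

June 2, 1991 is a Sunday.
The range spans 48 days (inclusive of both endpoints).
48 = 7 × 6 + 6, so there are 6 full weeks plus 6 extra days.
Each full week contributes one Thursday: 6 so far.
The 6 extra days are Sun, Mon, Tue, Wed, Thu, Fri — 1 of them qualifies.
Total: 6 + 1 = 7.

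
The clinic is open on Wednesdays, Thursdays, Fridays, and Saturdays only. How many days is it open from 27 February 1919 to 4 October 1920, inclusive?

27 February 1919 is a Thursday.
The range spans 586 days (inclusive of both endpoints).
586 = 7 × 83 + 5, so there are 83 full weeks plus 5 extra days.
Each full week contributes 4 days from the set (Wed, Thu, Fri, Sat): 83 × 4 = 332.
The 5 extra days are Thursday, Friday, Saturday, Sunday, Monday — 3 of them qualify.
Total: 332 + 3 = 335.

335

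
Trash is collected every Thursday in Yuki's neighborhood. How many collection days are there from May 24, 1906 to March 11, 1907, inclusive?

May 24, 1906 is a Thursday.
The range spans 292 days (inclusive of both endpoints).
292 = 7 × 41 + 5, so there are 41 full weeks plus 5 extra days.
Each full week contributes one Thursday: 41 so far.
The 5 extra days are Thu, Fri, Sat, Sun, Mon — 1 of them qualifies.
Total: 41 + 1 = 42.

42 Thursdays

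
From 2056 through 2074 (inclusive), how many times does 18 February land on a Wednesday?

3

Day of week of February 18 in each year:
2056: Fri, 2057: Sun, 2058: Mon, 2059: Tue, 2060: Wed ✓, 2061: Fri, 2062: Sat, 2063: Sun, 2064: Mon, 2065: Wed ✓, 2066: Thu, 2067: Fri, 2068: Sat, 2069: Mon, 2070: Tue, 2071: Wed ✓, 2072: Thu, 2073: Sat, 2074: Sun
Wednesdays: 2060, 2065, 2071.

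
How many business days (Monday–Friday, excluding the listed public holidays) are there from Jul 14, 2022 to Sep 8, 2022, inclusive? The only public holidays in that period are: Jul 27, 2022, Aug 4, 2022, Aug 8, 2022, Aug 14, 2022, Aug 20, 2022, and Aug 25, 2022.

Jul 14, 2022 is a Thursday.
From Jul 14, 2022 to Sep 8, 2022 is 57 days inclusive.
57 = 7 × 8 + 1, so there are 8 full weeks plus 1 extra day.
Each full week contributes 5 weekdays (Mon–Fri): 8 × 5 = 40.
The 1 extra day is Thu — 1 of them qualifies.
Total: 40 + 1 = 41.
Holidays: Jul 27, 2022 (Wed); Aug 4, 2022 (Thu); Aug 8, 2022 (Mon); Aug 14, 2022 (Sun); Aug 20, 2022 (Sat); Aug 25, 2022 (Thu).
4 of the 6 holidays fall on weekdays; the rest are weekends and were already excluded.
Business days: 41 − 4 = 37.

37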